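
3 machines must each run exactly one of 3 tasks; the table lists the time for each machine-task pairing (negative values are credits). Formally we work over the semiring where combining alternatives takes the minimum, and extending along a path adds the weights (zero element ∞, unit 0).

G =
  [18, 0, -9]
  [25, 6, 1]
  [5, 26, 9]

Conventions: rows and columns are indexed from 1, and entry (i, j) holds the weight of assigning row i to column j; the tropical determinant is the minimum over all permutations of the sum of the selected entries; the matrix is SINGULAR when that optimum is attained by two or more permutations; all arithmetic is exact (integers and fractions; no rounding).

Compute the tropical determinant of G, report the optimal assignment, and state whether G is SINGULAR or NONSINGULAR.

σ = (1, 2, 3): 18 + 6 + 9 = 33
σ = (1, 3, 2): 18 + 1 + 26 = 45
σ = (2, 1, 3): 0 + 25 + 9 = 34
σ = (2, 3, 1): 0 + 1 + 5 = 6
σ = (3, 1, 2): (-9) + 25 + 26 = 42
σ = (3, 2, 1): (-9) + 6 + 5 = 2
Optimal value attained by: σ = (3, 2, 1).
Answer: det⊕(G) = 2; verdict: NONSINGULAR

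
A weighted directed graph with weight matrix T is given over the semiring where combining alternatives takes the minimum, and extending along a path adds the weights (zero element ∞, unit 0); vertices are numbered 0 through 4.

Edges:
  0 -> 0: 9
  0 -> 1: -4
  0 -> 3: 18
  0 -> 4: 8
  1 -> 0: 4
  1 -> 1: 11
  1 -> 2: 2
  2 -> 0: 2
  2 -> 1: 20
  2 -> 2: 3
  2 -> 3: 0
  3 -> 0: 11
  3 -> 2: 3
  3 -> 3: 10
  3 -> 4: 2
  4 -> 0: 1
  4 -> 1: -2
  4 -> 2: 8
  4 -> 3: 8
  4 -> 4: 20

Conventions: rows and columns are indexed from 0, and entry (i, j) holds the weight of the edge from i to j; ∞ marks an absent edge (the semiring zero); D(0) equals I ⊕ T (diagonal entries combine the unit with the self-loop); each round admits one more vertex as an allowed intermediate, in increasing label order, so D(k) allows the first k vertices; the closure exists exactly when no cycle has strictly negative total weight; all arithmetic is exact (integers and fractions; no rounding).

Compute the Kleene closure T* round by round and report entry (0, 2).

D(0):
  [0, -4, ∞, 18, 8]
  [4, 0, 2, ∞, ∞]
  [2, 20, 0, 0, ∞]
  [11, ∞, 3, 0, 2]
  [1, -2, 8, 8, 0]
D(1):
  [0, -4, ∞, 18, 8]
  [4, 0, 2, 22, 12]
  [2, -2, 0, 0, 10]
  [11, 7, 3, 0, 2]
  [1, -3, 8, 8, 0]
D(2):
  [0, -4, -2, 18, 8]
  [4, 0, 2, 22, 12]
  [2, -2, 0, 0, 10]
  [11, 7, 3, 0, 2]
  [1, -3, -1, 8, 0]
D(3):
  [0, -4, -2, -2, 8]
  [4, 0, 2, 2, 12]
  [2, -2, 0, 0, 10]
  [5, 1, 3, 0, 2]
  [1, -3, -1, -1, 0]
D(4):
  [0, -4, -2, -2, 0]
  [4, 0, 2, 2, 4]
  [2, -2, 0, 0, 2]
  [5, 1, 3, 0, 2]
  [1, -3, -1, -1, 0]
D(5):
  [0, -4, -2, -2, 0]
  [4, 0, 2, 2, 4]
  [2, -2, 0, 0, 2]
  [3, -1, 1, 0, 2]
  [1, -3, -1, -1, 0]
Answer: T*[0][2] = -2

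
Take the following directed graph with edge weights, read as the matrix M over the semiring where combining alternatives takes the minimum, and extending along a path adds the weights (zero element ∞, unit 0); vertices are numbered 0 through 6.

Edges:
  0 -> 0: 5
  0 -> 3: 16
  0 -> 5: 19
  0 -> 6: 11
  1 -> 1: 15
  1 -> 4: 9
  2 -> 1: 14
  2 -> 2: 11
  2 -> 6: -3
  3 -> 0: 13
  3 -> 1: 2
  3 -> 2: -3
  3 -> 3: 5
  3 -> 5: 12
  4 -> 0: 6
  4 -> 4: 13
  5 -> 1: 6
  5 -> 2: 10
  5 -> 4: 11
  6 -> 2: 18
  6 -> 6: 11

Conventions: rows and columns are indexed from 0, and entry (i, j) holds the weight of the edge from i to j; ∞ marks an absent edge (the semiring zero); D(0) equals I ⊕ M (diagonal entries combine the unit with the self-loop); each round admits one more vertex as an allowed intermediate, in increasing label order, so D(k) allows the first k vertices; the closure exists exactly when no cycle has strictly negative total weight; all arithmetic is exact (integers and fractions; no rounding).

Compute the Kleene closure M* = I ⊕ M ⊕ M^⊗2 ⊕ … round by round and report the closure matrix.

D(0):
  [0, ∞, ∞, 16, ∞, 19, 11]
  [∞, 0, ∞, ∞, 9, ∞, ∞]
  [∞, 14, 0, ∞, ∞, ∞, -3]
  [13, 2, -3, 0, ∞, 12, ∞]
  [6, ∞, ∞, ∞, 0, ∞, ∞]
  [∞, 6, 10, ∞, 11, 0, ∞]
  [∞, ∞, 18, ∞, ∞, ∞, 0]
D(1):
  [0, ∞, ∞, 16, ∞, 19, 11]
  [∞, 0, ∞, ∞, 9, ∞, ∞]
  [∞, 14, 0, ∞, ∞, ∞, -3]
  [13, 2, -3, 0, ∞, 12, 24]
  [6, ∞, ∞, 22, 0, 25, 17]
  [∞, 6, 10, ∞, 11, 0, ∞]
  [∞, ∞, 18, ∞, ∞, ∞, 0]
D(2):
  [0, ∞, ∞, 16, ∞, 19, 11]
  [∞, 0, ∞, ∞, 9, ∞, ∞]
  [∞, 14, 0, ∞, 23, ∞, -3]
  [13, 2, -3, 0, 11, 12, 24]
  [6, ∞, ∞, 22, 0, 25, 17]
  [∞, 6, 10, ∞, 11, 0, ∞]
  [∞, ∞, 18, ∞, ∞, ∞, 0]
D(3):
  [0, ∞, ∞, 16, ∞, 19, 11]
  [∞, 0, ∞, ∞, 9, ∞, ∞]
  [∞, 14, 0, ∞, 23, ∞, -3]
  [13, 2, -3, 0, 11, 12, -6]
  [6, ∞, ∞, 22, 0, 25, 17]
  [∞, 6, 10, ∞, 11, 0, 7]
  [∞, 32, 18, ∞, 41, ∞, 0]
D(4):
  [0, 18, 13, 16, 27, 19, 10]
  [∞, 0, ∞, ∞, 9, ∞, ∞]
  [∞, 14, 0, ∞, 23, ∞, -3]
  [13, 2, -3, 0, 11, 12, -6]
  [6, 24, 19, 22, 0, 25, 16]
  [∞, 6, 10, ∞, 11, 0, 7]
  [∞, 32, 18, ∞, 41, ∞, 0]
D(5):
  [0, 18, 13, 16, 27, 19, 10]
  [15, 0, 28, 31, 9, 34, 25]
  [29, 14, 0, 45, 23, 48, -3]
  [13, 2, -3, 0, 11, 12, -6]
  [6, 24, 19, 22, 0, 25, 16]
  [17, 6, 10, 33, 11, 0, 7]
  [47, 32, 18, 63, 41, 66, 0]
D(6):
  [0, 18, 13, 16, 27, 19, 10]
  [15, 0, 28, 31, 9, 34, 25]
  [29, 14, 0, 45, 23, 48, -3]
  [13, 2, -3, 0, 11, 12, -6]
  [6, 24, 19, 22, 0, 25, 16]
  [17, 6, 10, 33, 11, 0, 7]
  [47, 32, 18, 63, 41, 66, 0]
D(7):
  [0, 18, 13, 16, 27, 19, 10]
  [15, 0, 28, 31, 9, 34, 25]
  [29, 14, 0, 45, 23, 48, -3]
  [13, 2, -3, 0, 11, 12, -6]
  [6, 24, 19, 22, 0, 25, 16]
  [17, 6, 10, 33, 11, 0, 7]
  [47, 32, 18, 63, 41, 66, 0]
Answer: M* = [[0, 18, 13, 16, 27, 19, 10], [15, 0, 28, 31, 9, 34, 25], [29, 14, 0, 45, 23, 48, -3], [13, 2, -3, 0, 11, 12, -6], [6, 24, 19, 22, 0, 25, 16], [17, 6, 10, 33, 11, 0, 7], [47, 32, 18, 63, 41, 66, 0]]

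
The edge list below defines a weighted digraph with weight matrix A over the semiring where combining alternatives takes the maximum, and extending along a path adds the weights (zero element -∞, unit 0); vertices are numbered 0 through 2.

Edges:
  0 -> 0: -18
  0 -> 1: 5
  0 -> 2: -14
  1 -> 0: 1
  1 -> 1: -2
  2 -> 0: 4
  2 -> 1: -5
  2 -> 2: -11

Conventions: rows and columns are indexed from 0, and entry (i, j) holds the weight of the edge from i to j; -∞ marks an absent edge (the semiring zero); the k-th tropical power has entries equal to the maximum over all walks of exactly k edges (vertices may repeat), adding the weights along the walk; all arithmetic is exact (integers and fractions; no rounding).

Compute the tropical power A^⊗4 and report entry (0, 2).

A^⊗2:
  [6, 3, -25]
  [-1, 6, -13]
  [-4, 9, -10]
A^⊗3:
  [4, 11, -8]
  [7, 4, -15]
  [10, 7, -18]
A^⊗4:
  [12, 9, -10]
  [5, 12, -7]
  [8, 15, -4]
Key observation: the optimum is the walk 0->1->1->0->2, with weight 5 + (-2) + 1 + (-14) = -10.
Optimal value attained by: walk 0->1->1->0->2.
Answer: (A^⊗4)[0][2] = -10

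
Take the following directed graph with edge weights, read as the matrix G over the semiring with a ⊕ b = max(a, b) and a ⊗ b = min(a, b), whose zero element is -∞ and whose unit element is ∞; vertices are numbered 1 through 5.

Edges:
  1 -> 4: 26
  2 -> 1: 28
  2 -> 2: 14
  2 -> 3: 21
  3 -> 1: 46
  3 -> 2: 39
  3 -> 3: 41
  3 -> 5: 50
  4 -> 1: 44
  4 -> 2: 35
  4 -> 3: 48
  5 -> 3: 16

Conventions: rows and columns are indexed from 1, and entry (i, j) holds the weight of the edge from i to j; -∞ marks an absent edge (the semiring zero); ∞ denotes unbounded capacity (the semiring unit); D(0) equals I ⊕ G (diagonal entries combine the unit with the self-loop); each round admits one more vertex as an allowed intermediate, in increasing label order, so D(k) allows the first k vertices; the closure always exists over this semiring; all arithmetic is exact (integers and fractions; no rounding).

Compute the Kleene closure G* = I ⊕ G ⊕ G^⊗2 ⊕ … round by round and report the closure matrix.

D(0):
  [∞, -∞, -∞, 26, -∞]
  [28, ∞, 21, -∞, -∞]
  [46, 39, ∞, -∞, 50]
  [44, 35, 48, ∞, -∞]
  [-∞, -∞, 16, -∞, ∞]
D(1):
  [∞, -∞, -∞, 26, -∞]
  [28, ∞, 21, 26, -∞]
  [46, 39, ∞, 26, 50]
  [44, 35, 48, ∞, -∞]
  [-∞, -∞, 16, -∞, ∞]
D(2):
  [∞, -∞, -∞, 26, -∞]
  [28, ∞, 21, 26, -∞]
  [46, 39, ∞, 26, 50]
  [44, 35, 48, ∞, -∞]
  [-∞, -∞, 16, -∞, ∞]
D(3):
  [∞, -∞, -∞, 26, -∞]
  [28, ∞, 21, 26, 21]
  [46, 39, ∞, 26, 50]
  [46, 39, 48, ∞, 48]
  [16, 16, 16, 16, ∞]
D(4):
  [∞, 26, 26, 26, 26]
  [28, ∞, 26, 26, 26]
  [46, 39, ∞, 26, 50]
  [46, 39, 48, ∞, 48]
  [16, 16, 16, 16, ∞]
D(5):
  [∞, 26, 26, 26, 26]
  [28, ∞, 26, 26, 26]
  [46, 39, ∞, 26, 50]
  [46, 39, 48, ∞, 48]
  [16, 16, 16, 16, ∞]
Answer: G* = [[∞, 26, 26, 26, 26], [28, ∞, 26, 26, 26], [46, 39, ∞, 26, 50], [46, 39, 48, ∞, 48], [16, 16, 16, 16, ∞]]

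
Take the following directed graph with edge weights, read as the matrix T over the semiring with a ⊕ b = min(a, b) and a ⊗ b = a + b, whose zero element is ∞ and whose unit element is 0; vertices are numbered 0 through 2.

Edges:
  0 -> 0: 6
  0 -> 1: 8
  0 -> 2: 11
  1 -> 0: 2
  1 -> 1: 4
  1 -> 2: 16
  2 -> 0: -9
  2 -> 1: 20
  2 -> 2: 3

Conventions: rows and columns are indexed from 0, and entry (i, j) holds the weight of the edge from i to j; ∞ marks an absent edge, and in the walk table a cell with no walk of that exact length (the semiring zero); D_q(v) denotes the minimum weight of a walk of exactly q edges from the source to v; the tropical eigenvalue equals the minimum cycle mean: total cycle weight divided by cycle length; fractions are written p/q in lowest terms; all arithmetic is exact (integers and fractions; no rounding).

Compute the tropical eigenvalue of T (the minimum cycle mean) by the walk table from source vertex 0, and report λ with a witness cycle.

q=0: [0, ∞, ∞]
q=1: [6, 8, 11]
q=2: [2, 12, 14]
q=3: [5, 10, 13]
Optimal cycle mean attained by: cycle 0->2->0, total 11 + (-9), length 2.
Answer: λ = 1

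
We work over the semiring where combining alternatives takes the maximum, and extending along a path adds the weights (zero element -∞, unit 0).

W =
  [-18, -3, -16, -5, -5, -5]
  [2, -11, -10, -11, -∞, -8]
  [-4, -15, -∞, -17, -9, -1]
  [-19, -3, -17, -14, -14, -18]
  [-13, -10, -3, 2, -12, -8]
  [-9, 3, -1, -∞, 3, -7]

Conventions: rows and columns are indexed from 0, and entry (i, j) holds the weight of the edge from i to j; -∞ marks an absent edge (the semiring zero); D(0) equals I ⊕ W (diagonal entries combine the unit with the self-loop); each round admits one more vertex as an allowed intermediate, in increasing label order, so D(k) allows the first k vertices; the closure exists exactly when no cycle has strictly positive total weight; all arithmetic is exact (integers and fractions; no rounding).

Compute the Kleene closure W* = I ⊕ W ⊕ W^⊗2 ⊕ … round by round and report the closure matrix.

D(0):
  [0, -3, -16, -5, -5, -5]
  [2, 0, -10, -11, -∞, -8]
  [-4, -15, 0, -17, -9, -1]
  [-19, -3, -17, 0, -14, -18]
  [-13, -10, -3, 2, 0, -8]
  [-9, 3, -1, -∞, 3, 0]
D(1):
  [0, -3, -16, -5, -5, -5]
  [2, 0, -10, -3, -3, -3]
  [-4, -7, 0, -9, -9, -1]
  [-19, -3, -17, 0, -14, -18]
  [-13, -10, -3, 2, 0, -8]
  [-9, 3, -1, -14, 3, 0]
D(2):
  [0, -3, -13, -5, -5, -5]
  [2, 0, -10, -3, -3, -3]
  [-4, -7, 0, -9, -9, -1]
  [-1, -3, -13, 0, -6, -6]
  [-8, -10, -3, 2, 0, -8]
  [5, 3, -1, 0, 3, 0]
D(3):
  [0, -3, -13, -5, -5, -5]
  [2, 0, -10, -3, -3, -3]
  [-4, -7, 0, -9, -9, -1]
  [-1, -3, -13, 0, -6, -6]
  [-7, -10, -3, 2, 0, -4]
  [5, 3, -1, 0, 3, 0]
D(4):
  [0, -3, -13, -5, -5, -5]
  [2, 0, -10, -3, -3, -3]
  [-4, -7, 0, -9, -9, -1]
  [-1, -3, -13, 0, -6, -6]
  [1, -1, -3, 2, 0, -4]
  [5, 3, -1, 0, 3, 0]
D(5):
  [0, -3, -8, -3, -5, -5]
  [2, 0, -6, -1, -3, -3]
  [-4, -7, 0, -7, -9, -1]
  [-1, -3, -9, 0, -6, -6]
  [1, -1, -3, 2, 0, -4]
  [5, 3, 0, 5, 3, 0]
D(6):
  [0, -2, -5, 0, -2, -5]
  [2, 0, -3, 2, 0, -3]
  [4, 2, 0, 4, 2, -1]
  [-1, -3, -6, 0, -3, -6]
  [1, -1, -3, 2, 0, -4]
  [5, 3, 0, 5, 3, 0]
Answer: W* = [[0, -2, -5, 0, -2, -5], [2, 0, -3, 2, 0, -3], [4, 2, 0, 4, 2, -1], [-1, -3, -6, 0, -3, -6], [1, -1, -3, 2, 0, -4], [5, 3, 0, 5, 3, 0]]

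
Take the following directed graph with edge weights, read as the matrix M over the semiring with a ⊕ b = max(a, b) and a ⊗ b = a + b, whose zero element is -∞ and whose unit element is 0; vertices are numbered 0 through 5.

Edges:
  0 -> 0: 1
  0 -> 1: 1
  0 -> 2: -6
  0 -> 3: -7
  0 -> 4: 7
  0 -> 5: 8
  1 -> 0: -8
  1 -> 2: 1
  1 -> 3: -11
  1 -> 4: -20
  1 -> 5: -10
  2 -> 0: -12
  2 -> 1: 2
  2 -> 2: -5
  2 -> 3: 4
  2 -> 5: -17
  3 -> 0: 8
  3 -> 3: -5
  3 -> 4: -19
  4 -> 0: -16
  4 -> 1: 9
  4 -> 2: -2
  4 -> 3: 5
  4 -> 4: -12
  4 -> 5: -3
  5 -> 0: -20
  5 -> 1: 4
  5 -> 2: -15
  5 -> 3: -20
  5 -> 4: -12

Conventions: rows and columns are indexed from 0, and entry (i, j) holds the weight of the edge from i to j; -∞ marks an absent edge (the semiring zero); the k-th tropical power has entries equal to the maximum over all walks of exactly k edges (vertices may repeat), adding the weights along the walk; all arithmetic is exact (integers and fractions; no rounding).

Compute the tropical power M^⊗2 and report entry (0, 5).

M^⊗2:
  [2, 16, 5, 12, 8, 9]
  [-3, 3, -4, 5, -1, 0]
  [12, -3, 3, -1, -5, -4]
  [9, 9, 2, 1, 15, 16]
  [13, 1, 10, 2, -9, -1]
  [-4, -3, 5, -7, -13, -6]
Key observation: the optimum is the walk 0->0->5, with weight 1 + 8 = 9.
Optimal value attained by: walk 0->0->5.
Answer: (M^⊗2)[0][5] = 9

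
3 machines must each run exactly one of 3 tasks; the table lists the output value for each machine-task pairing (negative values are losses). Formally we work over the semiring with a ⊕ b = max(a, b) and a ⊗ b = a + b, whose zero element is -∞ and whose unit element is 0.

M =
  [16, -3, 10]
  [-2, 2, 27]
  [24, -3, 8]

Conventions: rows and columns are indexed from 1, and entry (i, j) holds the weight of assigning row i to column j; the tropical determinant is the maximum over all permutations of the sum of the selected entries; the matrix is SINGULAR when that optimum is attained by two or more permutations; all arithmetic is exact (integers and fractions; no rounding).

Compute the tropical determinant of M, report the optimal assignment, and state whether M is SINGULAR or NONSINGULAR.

σ = (1, 2, 3): 16 + 2 + 8 = 26
σ = (1, 3, 2): 16 + 27 + (-3) = 40
σ = (2, 1, 3): (-3) + (-2) + 8 = 3
σ = (2, 3, 1): (-3) + 27 + 24 = 48
σ = (3, 1, 2): 10 + (-2) + (-3) = 5
σ = (3, 2, 1): 10 + 2 + 24 = 36
Optimal value attained by: σ = (2, 3, 1).
Answer: det⊕(M) = 48; verdict: NONSINGULAR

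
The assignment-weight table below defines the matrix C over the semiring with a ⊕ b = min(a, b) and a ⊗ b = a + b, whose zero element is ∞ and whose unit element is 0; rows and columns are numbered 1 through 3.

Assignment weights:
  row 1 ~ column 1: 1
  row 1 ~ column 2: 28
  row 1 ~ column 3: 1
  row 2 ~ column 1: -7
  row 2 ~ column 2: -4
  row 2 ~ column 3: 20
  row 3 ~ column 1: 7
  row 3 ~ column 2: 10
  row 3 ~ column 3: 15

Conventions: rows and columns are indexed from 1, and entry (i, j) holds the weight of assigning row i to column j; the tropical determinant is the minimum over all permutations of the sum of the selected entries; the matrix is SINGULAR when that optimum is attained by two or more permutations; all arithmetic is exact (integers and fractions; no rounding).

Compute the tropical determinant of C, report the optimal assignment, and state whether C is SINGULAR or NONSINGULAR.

σ = (1, 2, 3): 1 + (-4) + 15 = 12
σ = (1, 3, 2): 1 + 20 + 10 = 31
σ = (2, 1, 3): 28 + (-7) + 15 = 36
σ = (2, 3, 1): 28 + 20 + 7 = 55
σ = (3, 1, 2): 1 + (-7) + 10 = 4
σ = (3, 2, 1): 1 + (-4) + 7 = 4
Optimal value attained by: σ = (3, 1, 2).
Answer: det⊕(C) = 4; verdict: SINGULAR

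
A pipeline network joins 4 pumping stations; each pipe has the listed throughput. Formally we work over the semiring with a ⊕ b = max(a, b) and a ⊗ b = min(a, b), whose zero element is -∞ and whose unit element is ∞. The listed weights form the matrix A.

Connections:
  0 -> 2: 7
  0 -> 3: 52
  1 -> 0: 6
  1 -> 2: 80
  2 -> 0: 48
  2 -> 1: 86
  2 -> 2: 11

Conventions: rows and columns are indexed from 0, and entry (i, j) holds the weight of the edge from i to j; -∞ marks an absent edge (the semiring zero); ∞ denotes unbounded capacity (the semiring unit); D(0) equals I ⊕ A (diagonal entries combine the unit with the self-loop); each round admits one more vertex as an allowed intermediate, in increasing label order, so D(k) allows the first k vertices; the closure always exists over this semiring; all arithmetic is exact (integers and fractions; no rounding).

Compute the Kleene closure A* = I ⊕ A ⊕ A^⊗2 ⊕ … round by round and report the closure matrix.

D(0):
  [∞, -∞, 7, 52]
  [6, ∞, 80, -∞]
  [48, 86, ∞, -∞]
  [-∞, -∞, -∞, ∞]
D(1):
  [∞, -∞, 7, 52]
  [6, ∞, 80, 6]
  [48, 86, ∞, 48]
  [-∞, -∞, -∞, ∞]
D(2):
  [∞, -∞, 7, 52]
  [6, ∞, 80, 6]
  [48, 86, ∞, 48]
  [-∞, -∞, -∞, ∞]
D(3):
  [∞, 7, 7, 52]
  [48, ∞, 80, 48]
  [48, 86, ∞, 48]
  [-∞, -∞, -∞, ∞]
D(4):
  [∞, 7, 7, 52]
  [48, ∞, 80, 48]
  [48, 86, ∞, 48]
  [-∞, -∞, -∞, ∞]
Answer: A* = [[∞, 7, 7, 52], [48, ∞, 80, 48], [48, 86, ∞, 48], [-∞, -∞, -∞, ∞]]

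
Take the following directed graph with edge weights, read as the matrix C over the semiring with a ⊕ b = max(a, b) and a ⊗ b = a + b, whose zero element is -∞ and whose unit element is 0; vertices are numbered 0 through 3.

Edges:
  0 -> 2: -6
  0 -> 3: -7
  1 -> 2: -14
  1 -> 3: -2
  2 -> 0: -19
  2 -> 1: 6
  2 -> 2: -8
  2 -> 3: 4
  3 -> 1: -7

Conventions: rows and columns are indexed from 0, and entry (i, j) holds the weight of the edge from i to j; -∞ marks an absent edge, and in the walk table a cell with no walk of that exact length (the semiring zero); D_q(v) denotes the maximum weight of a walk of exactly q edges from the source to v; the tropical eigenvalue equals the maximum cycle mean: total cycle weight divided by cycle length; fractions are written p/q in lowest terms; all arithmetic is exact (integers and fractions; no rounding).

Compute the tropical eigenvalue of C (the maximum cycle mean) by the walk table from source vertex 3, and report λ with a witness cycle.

q=0: [-∞, -∞, -∞, 0]
q=1: [-∞, -7, -∞, -∞]
q=2: [-∞, -∞, -21, -9]
q=3: [-40, -15, -29, -17]
q=4: [-48, -23, -29, -17]
Optimal cycle mean attained by: cycle 1->2->1, total (-14) + 6, length 2.
Answer: λ = -4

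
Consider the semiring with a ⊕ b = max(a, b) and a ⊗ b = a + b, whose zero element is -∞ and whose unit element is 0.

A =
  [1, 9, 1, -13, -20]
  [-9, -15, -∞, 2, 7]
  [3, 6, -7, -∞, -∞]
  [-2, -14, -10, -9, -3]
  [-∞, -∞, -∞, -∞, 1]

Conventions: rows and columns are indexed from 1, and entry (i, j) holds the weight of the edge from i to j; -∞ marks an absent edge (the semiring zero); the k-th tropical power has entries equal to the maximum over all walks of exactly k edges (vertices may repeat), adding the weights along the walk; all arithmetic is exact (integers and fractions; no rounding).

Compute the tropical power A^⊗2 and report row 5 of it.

A^⊗2:
  [4, 10, 2, 11, 16]
  [0, 0, -8, -7, 8]
  [4, 12, 4, 8, 13]
  [-1, 7, -1, -12, -2]
  [-∞, -∞, -∞, -∞, 2]
Answer: row 5 of A^⊗2 = [-∞, -∞, -∞, -∞, 2]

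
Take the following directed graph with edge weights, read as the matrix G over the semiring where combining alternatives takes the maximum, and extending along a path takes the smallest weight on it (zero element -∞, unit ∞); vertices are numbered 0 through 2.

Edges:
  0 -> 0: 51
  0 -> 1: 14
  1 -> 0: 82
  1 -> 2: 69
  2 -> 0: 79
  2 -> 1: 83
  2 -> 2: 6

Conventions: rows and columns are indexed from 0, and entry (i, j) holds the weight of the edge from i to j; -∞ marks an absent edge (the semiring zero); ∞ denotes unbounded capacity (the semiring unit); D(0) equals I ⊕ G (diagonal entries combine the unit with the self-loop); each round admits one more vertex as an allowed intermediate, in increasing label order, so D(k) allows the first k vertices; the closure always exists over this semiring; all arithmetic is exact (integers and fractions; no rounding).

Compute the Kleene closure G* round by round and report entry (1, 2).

D(0):
  [∞, 14, -∞]
  [82, ∞, 69]
  [79, 83, ∞]
D(1):
  [∞, 14, -∞]
  [82, ∞, 69]
  [79, 83, ∞]
D(2):
  [∞, 14, 14]
  [82, ∞, 69]
  [82, 83, ∞]
D(3):
  [∞, 14, 14]
  [82, ∞, 69]
  [82, 83, ∞]
Answer: G*[1][2] = 69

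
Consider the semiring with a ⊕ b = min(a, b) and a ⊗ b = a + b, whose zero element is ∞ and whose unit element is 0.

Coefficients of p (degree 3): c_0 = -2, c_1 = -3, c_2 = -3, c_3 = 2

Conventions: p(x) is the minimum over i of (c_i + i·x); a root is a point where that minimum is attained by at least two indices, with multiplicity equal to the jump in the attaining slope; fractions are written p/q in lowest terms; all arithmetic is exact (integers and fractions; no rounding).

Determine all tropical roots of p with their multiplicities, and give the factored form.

hull edge (i=0, c=-2) to (i=1, c=-3): slope -1, span 1
hull edge (i=1, c=-3) to (i=2, c=-3): slope 0, span 1
hull edge (i=2, c=-3) to (i=3, c=2): slope 5, span 1
Factored form: p(x) = 2 ⊗ (x ⊕ (-5)) ⊗ (x ⊕ 0) ⊗ (x ⊕ 1)
Answer: roots = -5 (mult 1), 0 (mult 1), 1 (mult 1)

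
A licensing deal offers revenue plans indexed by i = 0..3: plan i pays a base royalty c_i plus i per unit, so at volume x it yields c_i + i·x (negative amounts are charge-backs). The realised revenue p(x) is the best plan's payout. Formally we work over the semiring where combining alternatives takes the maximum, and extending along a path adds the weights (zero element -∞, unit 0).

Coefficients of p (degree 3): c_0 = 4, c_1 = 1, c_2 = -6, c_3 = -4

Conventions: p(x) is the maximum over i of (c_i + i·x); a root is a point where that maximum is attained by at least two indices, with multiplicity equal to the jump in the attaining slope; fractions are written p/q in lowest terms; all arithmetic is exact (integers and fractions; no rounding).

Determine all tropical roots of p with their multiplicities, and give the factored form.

hull edge (i=0, c=4) to (i=3, c=-4): slope -8/3, span 3
Factored form: p(x) = -4 ⊗ (x ⊕ 8/3) ⊗ (x ⊕ 8/3) ⊗ (x ⊕ 8/3)
Answer: roots = 8/3 (mult 3)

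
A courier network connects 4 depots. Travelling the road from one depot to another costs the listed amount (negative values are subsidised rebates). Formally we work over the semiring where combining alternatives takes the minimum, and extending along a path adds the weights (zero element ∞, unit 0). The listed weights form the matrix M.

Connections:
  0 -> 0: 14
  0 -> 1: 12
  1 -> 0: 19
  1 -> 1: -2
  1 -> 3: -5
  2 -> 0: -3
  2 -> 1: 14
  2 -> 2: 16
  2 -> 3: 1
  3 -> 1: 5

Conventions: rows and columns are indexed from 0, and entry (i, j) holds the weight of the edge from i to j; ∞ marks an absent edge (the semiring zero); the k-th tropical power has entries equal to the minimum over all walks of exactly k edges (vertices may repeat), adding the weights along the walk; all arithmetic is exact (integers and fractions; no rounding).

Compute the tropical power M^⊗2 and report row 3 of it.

M^⊗2:
  [28, 10, ∞, 7]
  [17, -4, ∞, -7]
  [11, 6, 32, 9]
  [24, 3, ∞, 0]
Answer: row 3 of M^⊗2 = [24, 3, ∞, 0]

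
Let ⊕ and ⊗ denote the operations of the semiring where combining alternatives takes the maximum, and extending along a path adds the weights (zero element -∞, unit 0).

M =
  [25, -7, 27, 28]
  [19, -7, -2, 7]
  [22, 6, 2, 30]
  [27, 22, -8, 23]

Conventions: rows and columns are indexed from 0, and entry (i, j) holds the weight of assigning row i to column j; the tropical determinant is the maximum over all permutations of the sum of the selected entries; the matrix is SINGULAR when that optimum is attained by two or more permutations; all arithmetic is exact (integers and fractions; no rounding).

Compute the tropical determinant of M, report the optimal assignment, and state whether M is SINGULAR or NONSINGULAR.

σ = (0, 1, 2, 3): 25 + (-7) + 2 + 23 = 43
σ = (0, 1, 3, 2): 25 + (-7) + 30 + (-8) = 40
σ = (0, 2, 1, 3): 25 + (-2) + 6 + 23 = 52
σ = (0, 2, 3, 1): 25 + (-2) + 30 + 22 = 75
σ = (0, 3, 1, 2): 25 + 7 + 6 + (-8) = 30
σ = (0, 3, 2, 1): 25 + 7 + 2 + 22 = 56
σ = (1, 0, 2, 3): (-7) + 19 + 2 + 23 = 37
σ = (1, 0, 3, 2): (-7) + 19 + 30 + (-8) = 34
σ = (1, 2, 0, 3): (-7) + (-2) + 22 + 23 = 36
σ = (1, 2, 3, 0): (-7) + (-2) + 30 + 27 = 48
σ = (1, 3, 0, 2): (-7) + 7 + 22 + (-8) = 14
σ = (1, 3, 2, 0): (-7) + 7 + 2 + 27 = 29
σ = (2, 0, 1, 3): 27 + 19 + 6 + 23 = 75
σ = (2, 0, 3, 1): 27 + 19 + 30 + 22 = 98
σ = (2, 1, 0, 3): 27 + (-7) + 22 + 23 = 65
σ = (2, 1, 3, 0): 27 + (-7) + 30 + 27 = 77
σ = (2, 3, 0, 1): 27 + 7 + 22 + 22 = 78
σ = (2, 3, 1, 0): 27 + 7 + 6 + 27 = 67
σ = (3, 0, 1, 2): 28 + 19 + 6 + (-8) = 45
σ = (3, 0, 2, 1): 28 + 19 + 2 + 22 = 71
σ = (3, 1, 0, 2): 28 + (-7) + 22 + (-8) = 35
σ = (3, 1, 2, 0): 28 + (-7) + 2 + 27 = 50
σ = (3, 2, 0, 1): 28 + (-2) + 22 + 22 = 70
σ = (3, 2, 1, 0): 28 + (-2) + 6 + 27 = 59
Optimal value attained by: σ = (2, 0, 3, 1).
Answer: det⊕(M) = 98; verdict: NONSINGULAR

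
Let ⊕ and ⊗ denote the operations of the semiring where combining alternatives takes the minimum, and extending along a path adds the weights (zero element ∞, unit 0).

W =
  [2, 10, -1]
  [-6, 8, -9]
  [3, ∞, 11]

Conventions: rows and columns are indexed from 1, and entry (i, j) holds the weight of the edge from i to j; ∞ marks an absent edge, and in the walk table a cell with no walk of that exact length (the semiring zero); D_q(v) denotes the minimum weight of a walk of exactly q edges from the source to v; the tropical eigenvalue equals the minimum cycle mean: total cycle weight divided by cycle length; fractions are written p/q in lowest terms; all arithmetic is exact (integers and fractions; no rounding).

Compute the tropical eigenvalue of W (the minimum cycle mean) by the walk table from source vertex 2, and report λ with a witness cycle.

q=0: [∞, 0, ∞]
q=1: [-6, 8, -9]
q=2: [-6, 4, -7]
q=3: [-4, 4, -7]
Optimal cycle mean attained by: cycle 1->3->1, total (-1) + 3, length 2.
Answer: λ = 1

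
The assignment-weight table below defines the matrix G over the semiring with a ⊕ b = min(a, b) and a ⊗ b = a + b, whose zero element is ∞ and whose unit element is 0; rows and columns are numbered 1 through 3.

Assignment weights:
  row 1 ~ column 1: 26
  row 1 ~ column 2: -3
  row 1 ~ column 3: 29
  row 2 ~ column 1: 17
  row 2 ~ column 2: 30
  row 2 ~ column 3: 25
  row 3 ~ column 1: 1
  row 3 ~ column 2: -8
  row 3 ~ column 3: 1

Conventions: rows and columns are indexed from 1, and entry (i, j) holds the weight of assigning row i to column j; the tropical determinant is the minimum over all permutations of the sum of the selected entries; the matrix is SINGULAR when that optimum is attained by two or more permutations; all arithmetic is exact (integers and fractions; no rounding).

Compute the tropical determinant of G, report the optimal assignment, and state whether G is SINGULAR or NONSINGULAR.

σ = (1, 2, 3): 26 + 30 + 1 = 57
σ = (1, 3, 2): 26 + 25 + (-8) = 43
σ = (2, 1, 3): (-3) + 17 + 1 = 15
σ = (2, 3, 1): (-3) + 25 + 1 = 23
σ = (3, 1, 2): 29 + 17 + (-8) = 38
σ = (3, 2, 1): 29 + 30 + 1 = 60
Optimal value attained by: σ = (2, 1, 3).
Answer: det⊕(G) = 15; verdict: NONSINGULAR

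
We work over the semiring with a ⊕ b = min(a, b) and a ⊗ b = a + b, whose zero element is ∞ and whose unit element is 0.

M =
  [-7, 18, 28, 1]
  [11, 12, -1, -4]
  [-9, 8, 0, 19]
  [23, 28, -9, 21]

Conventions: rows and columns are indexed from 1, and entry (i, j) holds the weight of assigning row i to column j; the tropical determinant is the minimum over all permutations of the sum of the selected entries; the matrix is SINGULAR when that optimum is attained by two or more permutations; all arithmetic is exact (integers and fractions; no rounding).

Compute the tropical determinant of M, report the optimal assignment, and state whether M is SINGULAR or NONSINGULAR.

σ = (1, 2, 3, 4): (-7) + 12 + 0 + 21 = 26
σ = (1, 2, 4, 3): (-7) + 12 + 19 + (-9) = 15
σ = (1, 3, 2, 4): (-7) + (-1) + 8 + 21 = 21
σ = (1, 3, 4, 2): (-7) + (-1) + 19 + 28 = 39
σ = (1, 4, 2, 3): (-7) + (-4) + 8 + (-9) = -12
σ = (1, 4, 3, 2): (-7) + (-4) + 0 + 28 = 17
σ = (2, 1, 3, 4): 18 + 11 + 0 + 21 = 50
σ = (2, 1, 4, 3): 18 + 11 + 19 + (-9) = 39
σ = (2, 3, 1, 4): 18 + (-1) + (-9) + 21 = 29
σ = (2, 3, 4, 1): 18 + (-1) + 19 + 23 = 59
σ = (2, 4, 1, 3): 18 + (-4) + (-9) + (-9) = -4
σ = (2, 4, 3, 1): 18 + (-4) + 0 + 23 = 37
σ = (3, 1, 2, 4): 28 + 11 + 8 + 21 = 68
σ = (3, 1, 4, 2): 28 + 11 + 19 + 28 = 86
σ = (3, 2, 1, 4): 28 + 12 + (-9) + 21 = 52
σ = (3, 2, 4, 1): 28 + 12 + 19 + 23 = 82
σ = (3, 4, 1, 2): 28 + (-4) + (-9) + 28 = 43
σ = (3, 4, 2, 1): 28 + (-4) + 8 + 23 = 55
σ = (4, 1, 2, 3): 1 + 11 + 8 + (-9) = 11
σ = (4, 1, 3, 2): 1 + 11 + 0 + 28 = 40
σ = (4, 2, 1, 3): 1 + 12 + (-9) + (-9) = -5
σ = (4, 2, 3, 1): 1 + 12 + 0 + 23 = 36
σ = (4, 3, 1, 2): 1 + (-1) + (-9) + 28 = 19
σ = (4, 3, 2, 1): 1 + (-1) + 8 + 23 = 31
Optimal value attained by: σ = (1, 4, 2, 3).
Answer: det⊕(M) = -12; verdict: NONSINGULAR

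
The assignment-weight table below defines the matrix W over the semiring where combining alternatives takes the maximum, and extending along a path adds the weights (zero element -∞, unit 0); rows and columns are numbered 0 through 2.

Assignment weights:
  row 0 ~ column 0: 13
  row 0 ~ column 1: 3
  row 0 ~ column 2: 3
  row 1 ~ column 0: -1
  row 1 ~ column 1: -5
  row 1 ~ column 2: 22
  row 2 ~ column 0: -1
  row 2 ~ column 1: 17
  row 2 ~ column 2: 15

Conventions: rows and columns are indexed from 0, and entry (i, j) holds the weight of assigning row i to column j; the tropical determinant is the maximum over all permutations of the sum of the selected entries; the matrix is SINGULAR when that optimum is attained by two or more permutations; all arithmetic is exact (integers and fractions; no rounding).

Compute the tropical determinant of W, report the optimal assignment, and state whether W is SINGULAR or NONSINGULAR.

σ = (0, 1, 2): 13 + (-5) + 15 = 23
σ = (0, 2, 1): 13 + 22 + 17 = 52
σ = (1, 0, 2): 3 + (-1) + 15 = 17
σ = (1, 2, 0): 3 + 22 + (-1) = 24
σ = (2, 0, 1): 3 + (-1) + 17 = 19
σ = (2, 1, 0): 3 + (-5) + (-1) = -3
Optimal value attained by: σ = (0, 2, 1).
Answer: det⊕(W) = 52; verdict: NONSINGULAR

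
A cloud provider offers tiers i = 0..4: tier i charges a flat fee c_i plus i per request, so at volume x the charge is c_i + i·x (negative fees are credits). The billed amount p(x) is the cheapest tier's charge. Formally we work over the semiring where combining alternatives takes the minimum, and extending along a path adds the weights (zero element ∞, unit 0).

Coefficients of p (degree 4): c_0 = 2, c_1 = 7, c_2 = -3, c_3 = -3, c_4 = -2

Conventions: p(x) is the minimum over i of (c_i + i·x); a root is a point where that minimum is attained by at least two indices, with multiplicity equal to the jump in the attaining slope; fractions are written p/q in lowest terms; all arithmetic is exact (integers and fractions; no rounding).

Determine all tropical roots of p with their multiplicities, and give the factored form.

hull edge (i=0, c=2) to (i=2, c=-3): slope -5/2, span 2
hull edge (i=2, c=-3) to (i=3, c=-3): slope 0, span 1
hull edge (i=3, c=-3) to (i=4, c=-2): slope 1, span 1
Factored form: p(x) = -2 ⊗ (x ⊕ (-1)) ⊗ (x ⊕ 0) ⊗ (x ⊕ 5/2) ⊗ (x ⊕ 5/2)
Answer: roots = -1 (mult 1), 0 (mult 1), 5/2 (mult 2)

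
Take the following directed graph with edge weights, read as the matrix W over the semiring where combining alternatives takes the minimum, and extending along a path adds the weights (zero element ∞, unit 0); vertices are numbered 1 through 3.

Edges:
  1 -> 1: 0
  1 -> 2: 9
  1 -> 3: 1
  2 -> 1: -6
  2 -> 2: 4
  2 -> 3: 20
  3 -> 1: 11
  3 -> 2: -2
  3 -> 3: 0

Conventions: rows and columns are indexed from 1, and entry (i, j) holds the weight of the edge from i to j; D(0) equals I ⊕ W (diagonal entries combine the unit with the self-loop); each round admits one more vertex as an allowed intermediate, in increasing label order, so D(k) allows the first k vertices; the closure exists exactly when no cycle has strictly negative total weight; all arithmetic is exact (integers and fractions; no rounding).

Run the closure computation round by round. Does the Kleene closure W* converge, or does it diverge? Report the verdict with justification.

D(0):
  [0, 9, 1]
  [-6, 0, 20]
  [11, -2, 0]
D(1):
  [0, 9, 1]
  [-6, 0, -5]
  [11, -2, 0]
Detection: at round 2, diagonal entry (3, 3) turns strictly negative.
Key observation: the cycle 3->2->1->3 has total weight (-2) + (-6) + 1, which is strictly negative.
Answer: DIVERGES — negative cycle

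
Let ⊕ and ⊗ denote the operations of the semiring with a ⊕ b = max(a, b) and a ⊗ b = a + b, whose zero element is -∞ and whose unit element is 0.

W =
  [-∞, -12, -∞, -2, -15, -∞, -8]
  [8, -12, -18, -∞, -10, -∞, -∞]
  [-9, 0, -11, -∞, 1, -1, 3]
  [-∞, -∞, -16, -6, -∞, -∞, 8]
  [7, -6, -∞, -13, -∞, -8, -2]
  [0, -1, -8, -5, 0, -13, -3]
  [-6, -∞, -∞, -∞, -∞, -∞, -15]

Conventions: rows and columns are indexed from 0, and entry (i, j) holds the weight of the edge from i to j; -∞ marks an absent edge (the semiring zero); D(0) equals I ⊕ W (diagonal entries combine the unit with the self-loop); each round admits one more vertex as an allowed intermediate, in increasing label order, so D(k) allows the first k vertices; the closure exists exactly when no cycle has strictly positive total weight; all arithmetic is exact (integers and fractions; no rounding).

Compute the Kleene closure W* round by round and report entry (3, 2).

D(0):
  [0, -12, -∞, -2, -15, -∞, -8]
  [8, 0, -18, -∞, -10, -∞, -∞]
  [-9, 0, 0, -∞, 1, -1, 3]
  [-∞, -∞, -16, 0, -∞, -∞, 8]
  [7, -6, -∞, -13, 0, -8, -2]
  [0, -1, -8, -5, 0, 0, -3]
  [-6, -∞, -∞, -∞, -∞, -∞, 0]
D(1):
  [0, -12, -∞, -2, -15, -∞, -8]
  [8, 0, -18, 6, -7, -∞, 0]
  [-9, 0, 0, -11, 1, -1, 3]
  [-∞, -∞, -16, 0, -∞, -∞, 8]
  [7, -5, -∞, 5, 0, -8, -1]
  [0, -1, -8, -2, 0, 0, -3]
  [-6, -18, -∞, -8, -21, -∞, 0]
D(2):
  [0, -12, -30, -2, -15, -∞, -8]
  [8, 0, -18, 6, -7, -∞, 0]
  [8, 0, 0, 6, 1, -1, 3]
  [-∞, -∞, -16, 0, -∞, -∞, 8]
  [7, -5, -23, 5, 0, -8, -1]
  [7, -1, -8, 5, 0, 0, -1]
  [-6, -18, -36, -8, -21, -∞, 0]
D(3):
  [0, -12, -30, -2, -15, -31, -8]
  [8, 0, -18, 6, -7, -19, 0]
  [8, 0, 0, 6, 1, -1, 3]
  [-8, -16, -16, 0, -15, -17, 8]
  [7, -5, -23, 5, 0, -8, -1]
  [7, -1, -8, 5, 0, 0, -1]
  [-6, -18, -36, -8, -21, -37, 0]
D(4):
  [0, -12, -18, -2, -15, -19, 6]
  [8, 0, -10, 6, -7, -11, 14]
  [8, 0, 0, 6, 1, -1, 14]
  [-8, -16, -16, 0, -15, -17, 8]
  [7, -5, -11, 5, 0, -8, 13]
  [7, -1, -8, 5, 0, 0, 13]
  [-6, -18, -24, -8, -21, -25, 0]
D(5):
  [0, -12, -18, -2, -15, -19, 6]
  [8, 0, -10, 6, -7, -11, 14]
  [8, 0, 0, 6, 1, -1, 14]
  [-8, -16, -16, 0, -15, -17, 8]
  [7, -5, -11, 5, 0, -8, 13]
  [7, -1, -8, 5, 0, 0, 13]
  [-6, -18, -24, -8, -21, -25, 0]
D(6):
  [0, -12, -18, -2, -15, -19, 6]
  [8, 0, -10, 6, -7, -11, 14]
  [8, 0, 0, 6, 1, -1, 14]
  [-8, -16, -16, 0, -15, -17, 8]
  [7, -5, -11, 5, 0, -8, 13]
  [7, -1, -8, 5, 0, 0, 13]
  [-6, -18, -24, -8, -21, -25, 0]
D(7):
  [0, -12, -18, -2, -15, -19, 6]
  [8, 0, -10, 6, -7, -11, 14]
  [8, 0, 0, 6, 1, -1, 14]
  [2, -10, -16, 0, -13, -17, 8]
  [7, -5, -11, 5, 0, -8, 13]
  [7, -1, -8, 5, 0, 0, 13]
  [-6, -18, -24, -8, -21, -25, 0]
Answer: W*[3][2] = -16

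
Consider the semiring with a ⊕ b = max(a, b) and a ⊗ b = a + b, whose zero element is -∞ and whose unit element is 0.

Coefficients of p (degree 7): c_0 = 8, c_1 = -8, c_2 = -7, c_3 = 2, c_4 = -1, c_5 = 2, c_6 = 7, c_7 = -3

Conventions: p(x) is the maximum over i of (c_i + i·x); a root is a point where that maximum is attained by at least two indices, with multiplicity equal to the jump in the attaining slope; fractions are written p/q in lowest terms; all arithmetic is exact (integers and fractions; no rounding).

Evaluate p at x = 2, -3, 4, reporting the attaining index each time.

p(2) = max(8+0·2=8, -8+1·2=-6, -7+2·2=-3, 2+3·2=8, -1+4·2=7, 2+5·2=12, 7+6·2=19, -3+7·2=11) = 19 (attained by i=6)
p(-3) = max(8+0·(-3)=8, -8+1·(-3)=-11, -7+2·(-3)=-13, 2+3·(-3)=-7, -1+4·(-3)=-13, 2+5·(-3)=-13, 7+6·(-3)=-11, -3+7·(-3)=-24) = 8 (attained by i=0)
p(4) = max(8+0·4=8, -8+1·4=-4, -7+2·4=1, 2+3·4=14, -1+4·4=15, 2+5·4=22, 7+6·4=31, -3+7·4=25) = 31 (attained by i=6)
Answer: p(2) = 19; p(-3) = 8; p(4) = 31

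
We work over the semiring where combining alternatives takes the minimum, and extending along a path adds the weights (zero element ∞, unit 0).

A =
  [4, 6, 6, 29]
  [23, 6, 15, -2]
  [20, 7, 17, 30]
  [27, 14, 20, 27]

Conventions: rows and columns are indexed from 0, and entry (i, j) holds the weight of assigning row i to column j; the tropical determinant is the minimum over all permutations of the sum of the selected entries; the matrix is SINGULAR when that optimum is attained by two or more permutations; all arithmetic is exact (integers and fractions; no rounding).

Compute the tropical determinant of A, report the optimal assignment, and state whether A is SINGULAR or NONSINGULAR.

σ = (0, 1, 2, 3): 4 + 6 + 17 + 27 = 54
σ = (0, 1, 3, 2): 4 + 6 + 30 + 20 = 60
σ = (0, 2, 1, 3): 4 + 15 + 7 + 27 = 53
σ = (0, 2, 3, 1): 4 + 15 + 30 + 14 = 63
σ = (0, 3, 1, 2): 4 + (-2) + 7 + 20 = 29
σ = (0, 3, 2, 1): 4 + (-2) + 17 + 14 = 33
σ = (1, 0, 2, 3): 6 + 23 + 17 + 27 = 73
σ = (1, 0, 3, 2): 6 + 23 + 30 + 20 = 79
σ = (1, 2, 0, 3): 6 + 15 + 20 + 27 = 68
σ = (1, 2, 3, 0): 6 + 15 + 30 + 27 = 78
σ = (1, 3, 0, 2): 6 + (-2) + 20 + 20 = 44
σ = (1, 3, 2, 0): 6 + (-2) + 17 + 27 = 48
σ = (2, 0, 1, 3): 6 + 23 + 7 + 27 = 63
σ = (2, 0, 3, 1): 6 + 23 + 30 + 14 = 73
σ = (2, 1, 0, 3): 6 + 6 + 20 + 27 = 59
σ = (2, 1, 3, 0): 6 + 6 + 30 + 27 = 69
σ = (2, 3, 0, 1): 6 + (-2) + 20 + 14 = 38
σ = (2, 3, 1, 0): 6 + (-2) + 7 + 27 = 38
σ = (3, 0, 1, 2): 29 + 23 + 7 + 20 = 79
σ = (3, 0, 2, 1): 29 + 23 + 17 + 14 = 83
σ = (3, 1, 0, 2): 29 + 6 + 20 + 20 = 75
σ = (3, 1, 2, 0): 29 + 6 + 17 + 27 = 79
σ = (3, 2, 0, 1): 29 + 15 + 20 + 14 = 78
σ = (3, 2, 1, 0): 29 + 15 + 7 + 27 = 78
Optimal value attained by: σ = (0, 3, 1, 2).
Answer: det⊕(A) = 29; verdict: NONSINGULAR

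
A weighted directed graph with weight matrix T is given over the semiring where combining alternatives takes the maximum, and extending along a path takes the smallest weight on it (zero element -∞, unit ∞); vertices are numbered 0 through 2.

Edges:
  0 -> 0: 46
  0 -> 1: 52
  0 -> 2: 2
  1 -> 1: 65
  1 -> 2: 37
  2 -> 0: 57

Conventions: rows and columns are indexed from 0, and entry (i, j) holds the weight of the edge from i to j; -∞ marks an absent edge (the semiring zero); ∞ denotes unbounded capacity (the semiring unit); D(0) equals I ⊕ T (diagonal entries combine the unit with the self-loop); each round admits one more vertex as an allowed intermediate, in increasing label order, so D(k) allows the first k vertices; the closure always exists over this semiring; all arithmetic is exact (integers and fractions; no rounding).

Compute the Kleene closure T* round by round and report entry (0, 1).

D(0):
  [∞, 52, 2]
  [-∞, ∞, 37]
  [57, -∞, ∞]
D(1):
  [∞, 52, 2]
  [-∞, ∞, 37]
  [57, 52, ∞]
D(2):
  [∞, 52, 37]
  [-∞, ∞, 37]
  [57, 52, ∞]
D(3):
  [∞, 52, 37]
  [37, ∞, 37]
  [57, 52, ∞]
Answer: T*[0][1] = 52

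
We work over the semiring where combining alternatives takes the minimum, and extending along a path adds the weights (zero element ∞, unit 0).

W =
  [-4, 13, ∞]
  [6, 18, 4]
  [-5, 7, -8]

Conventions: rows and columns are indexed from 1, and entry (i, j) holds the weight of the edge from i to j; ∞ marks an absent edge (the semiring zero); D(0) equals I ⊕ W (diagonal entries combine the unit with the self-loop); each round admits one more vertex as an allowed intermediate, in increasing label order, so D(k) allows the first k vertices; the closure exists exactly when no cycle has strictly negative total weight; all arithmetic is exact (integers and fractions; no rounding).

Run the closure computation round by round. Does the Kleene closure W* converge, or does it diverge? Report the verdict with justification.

Detection: at round 0, diagonal entry (1, 1) turns strictly negative.
Key observation: the cycle 1->1 has total weight (-4), which is strictly negative.
Answer: DIVERGES — negative cycle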